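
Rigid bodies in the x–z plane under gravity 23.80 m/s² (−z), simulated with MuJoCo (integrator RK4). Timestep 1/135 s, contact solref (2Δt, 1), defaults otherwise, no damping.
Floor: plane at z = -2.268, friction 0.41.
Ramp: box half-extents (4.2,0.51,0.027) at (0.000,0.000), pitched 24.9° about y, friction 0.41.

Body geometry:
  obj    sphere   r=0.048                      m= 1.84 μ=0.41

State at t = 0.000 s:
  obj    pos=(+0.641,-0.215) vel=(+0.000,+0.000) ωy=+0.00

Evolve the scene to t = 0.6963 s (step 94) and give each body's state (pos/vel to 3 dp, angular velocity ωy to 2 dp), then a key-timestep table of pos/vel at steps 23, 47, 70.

State at t = 0.6963 s:
  obj    pos=(+2.215,-0.945) vel=(+4.520,-2.098) ωy=+103.81

Key-timestep trajectory:
   step    t(s)  obj.x    obj.z    obj.vx   obj.vz 
     23  0.1704   +0.735  -0.259  +1.106  -0.514
     47  0.3481   +1.035  -0.398  +2.260  -1.049
     70  0.5185   +1.514  -0.620  +3.366  -1.562


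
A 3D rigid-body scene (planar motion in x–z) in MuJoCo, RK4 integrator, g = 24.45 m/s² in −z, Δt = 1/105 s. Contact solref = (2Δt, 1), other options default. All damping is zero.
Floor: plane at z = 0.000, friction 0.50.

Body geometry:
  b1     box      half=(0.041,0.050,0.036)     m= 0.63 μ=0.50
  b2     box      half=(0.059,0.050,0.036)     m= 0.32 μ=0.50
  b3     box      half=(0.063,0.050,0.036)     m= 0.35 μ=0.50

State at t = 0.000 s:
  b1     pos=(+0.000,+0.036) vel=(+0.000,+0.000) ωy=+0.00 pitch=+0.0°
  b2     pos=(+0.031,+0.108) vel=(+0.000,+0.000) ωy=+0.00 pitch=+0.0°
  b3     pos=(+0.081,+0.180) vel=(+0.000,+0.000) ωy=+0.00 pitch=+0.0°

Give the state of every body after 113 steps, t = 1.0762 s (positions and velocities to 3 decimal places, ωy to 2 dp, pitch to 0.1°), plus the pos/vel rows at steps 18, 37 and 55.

State at t = 1.0762 s:
  b1     pos=(+0.000,+0.036) vel=(+0.000,+0.000) ωy=+0.00 pitch=+0.0°
  b2     pos=(+0.091,+0.059) vel=(+0.000,+0.000) ωy=+0.00 pitch=+90.0°
  b3     pos=(+0.205,+0.063) vel=(+0.000,+0.000) ωy=+0.00 pitch=+90.0°

Key-timestep trajectory:
   step    t(s)  b1.x    b1.z    b1.vx   b1.vz   b2.x    b2.z    b2.vx   b2.vz   b3.x    b3.z    b3.vx   b3.vz 
     18  0.1714   +0.000  +0.036  -0.001  +0.001   +0.065  +0.100  +0.493  -0.442   +0.158  +0.100  +0.776  -1.666
     37  0.3524   +0.000  +0.036  +0.000  +0.000   +0.091  +0.059  +0.039  -0.004   +0.227  +0.071  -0.050  -0.002
     55  0.5238   +0.000  +0.036  +0.000  +0.000   +0.091  +0.059  +0.000  +0.000   +0.204  +0.063  +0.282  -0.136


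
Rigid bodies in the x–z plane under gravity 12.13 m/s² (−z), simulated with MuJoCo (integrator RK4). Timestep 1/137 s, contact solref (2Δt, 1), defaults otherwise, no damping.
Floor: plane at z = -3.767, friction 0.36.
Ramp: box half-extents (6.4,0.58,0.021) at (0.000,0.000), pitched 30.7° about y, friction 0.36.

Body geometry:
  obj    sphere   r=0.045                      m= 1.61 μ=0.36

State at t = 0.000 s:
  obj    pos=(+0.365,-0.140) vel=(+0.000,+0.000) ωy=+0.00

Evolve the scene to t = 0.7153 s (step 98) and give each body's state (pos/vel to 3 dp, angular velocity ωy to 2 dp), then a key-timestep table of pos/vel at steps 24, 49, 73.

State at t = 0.7153 s:
  obj    pos=(+1.338,-0.718) vel=(+2.721,-1.616) ωy=+70.30

Key-timestep trajectory:
   step    t(s)  obj.x    obj.z    obj.vx   obj.vz 
     24  0.1752   +0.423  -0.175  +0.667  -0.396
     49  0.3577   +0.608  -0.285  +1.361  -0.808
     73  0.5328   +0.905  -0.461  +2.027  -1.203


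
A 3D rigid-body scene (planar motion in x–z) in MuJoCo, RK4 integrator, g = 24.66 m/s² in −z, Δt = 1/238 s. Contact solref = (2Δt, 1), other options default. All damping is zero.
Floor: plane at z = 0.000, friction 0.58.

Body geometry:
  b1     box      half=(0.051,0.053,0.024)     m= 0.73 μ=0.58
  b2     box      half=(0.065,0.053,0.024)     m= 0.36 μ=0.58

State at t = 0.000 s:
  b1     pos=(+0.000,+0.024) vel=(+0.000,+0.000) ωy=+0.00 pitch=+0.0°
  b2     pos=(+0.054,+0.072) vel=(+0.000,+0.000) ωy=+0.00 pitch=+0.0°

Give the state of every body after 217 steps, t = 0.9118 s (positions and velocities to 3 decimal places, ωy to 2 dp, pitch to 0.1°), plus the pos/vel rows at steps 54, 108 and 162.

State at t = 0.9118 s:
  b1     pos=(+0.000,+0.024) vel=(+0.000,+0.000) ωy=+0.00 pitch=+0.0°
  b2     pos=(+0.070,+0.062) vel=(+0.001,-0.001) ωy=-0.02 pitch=+43.7°

Key-timestep trajectory:
   step    t(s)  b1.x    b1.z    b1.vx   b1.vz   b2.x    b2.z    b2.vx   b2.vz 
     54  0.2269   +0.000  +0.024  +0.000  +0.000   +0.074  +0.065  -0.116  -0.040
    108  0.4538   +0.000  +0.024  +0.000  +0.000   +0.070  +0.063  +0.000  -0.001
    162  0.6807   +0.000  +0.024  +0.000  +0.000   +0.070  +0.062  +0.001  -0.001


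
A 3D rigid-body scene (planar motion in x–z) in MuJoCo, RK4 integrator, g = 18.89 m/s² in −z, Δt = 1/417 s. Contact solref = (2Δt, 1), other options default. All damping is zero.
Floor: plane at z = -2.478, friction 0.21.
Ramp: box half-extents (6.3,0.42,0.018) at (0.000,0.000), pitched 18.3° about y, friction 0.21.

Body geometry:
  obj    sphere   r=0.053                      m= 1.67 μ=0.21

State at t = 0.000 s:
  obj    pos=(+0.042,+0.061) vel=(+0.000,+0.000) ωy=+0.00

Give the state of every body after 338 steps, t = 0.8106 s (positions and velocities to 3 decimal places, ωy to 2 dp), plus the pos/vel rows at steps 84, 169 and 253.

State at t = 0.8106 s:
  obj    pos=(+1.363,-0.376) vel=(+3.260,-1.078) ωy=+64.79

Key-timestep trajectory:
   step    t(s)  obj.x    obj.z    obj.vx   obj.vz 
     84  0.2014   +0.124  +0.034  +0.810  -0.268
    169  0.4053   +0.372  -0.048  +1.630  -0.539
    253  0.6067   +0.782  -0.184  +2.441  -0.807


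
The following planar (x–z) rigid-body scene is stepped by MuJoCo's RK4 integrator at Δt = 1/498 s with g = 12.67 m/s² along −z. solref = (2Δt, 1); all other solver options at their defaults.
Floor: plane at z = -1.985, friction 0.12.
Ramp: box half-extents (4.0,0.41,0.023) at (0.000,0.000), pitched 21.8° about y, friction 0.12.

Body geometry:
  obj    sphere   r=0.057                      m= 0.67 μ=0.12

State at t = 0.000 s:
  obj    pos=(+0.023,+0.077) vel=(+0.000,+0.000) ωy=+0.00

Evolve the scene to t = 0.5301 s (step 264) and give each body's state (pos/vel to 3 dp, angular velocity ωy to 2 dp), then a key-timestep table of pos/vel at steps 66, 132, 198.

State at t = 0.5301 s:
  obj    pos=(+0.462,-0.098) vel=(+1.654,-0.662) ωy=+31.25

Key-timestep trajectory:
   step    t(s)  obj.x    obj.z    obj.vx   obj.vz 
     66  0.1325   +0.050  +0.066  +0.414  -0.165
    132  0.2651   +0.133  +0.033  +0.827  -0.331
    198  0.3976   +0.270  -0.022  +1.241  -0.496


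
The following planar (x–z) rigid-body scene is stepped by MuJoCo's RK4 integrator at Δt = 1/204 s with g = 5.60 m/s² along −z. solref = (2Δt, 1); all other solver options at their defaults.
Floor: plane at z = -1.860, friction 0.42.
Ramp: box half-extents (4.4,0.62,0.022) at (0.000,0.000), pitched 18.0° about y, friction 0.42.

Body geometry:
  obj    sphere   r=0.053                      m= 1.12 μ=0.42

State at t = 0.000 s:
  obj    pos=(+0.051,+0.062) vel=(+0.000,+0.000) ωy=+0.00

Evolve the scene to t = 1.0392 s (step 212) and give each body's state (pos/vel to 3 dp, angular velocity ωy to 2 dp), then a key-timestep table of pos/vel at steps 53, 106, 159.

State at t = 1.0392 s:
  obj    pos=(+0.686,-0.144) vel=(+1.222,-0.397) ωy=+24.23

Key-timestep trajectory:
   step    t(s)  obj.x    obj.z    obj.vx   obj.vz 
     53  0.2598   +0.091  +0.049  +0.305  -0.099
    106  0.5196   +0.210  +0.011  +0.611  -0.198
    159  0.7794   +0.408  -0.054  +0.916  -0.298


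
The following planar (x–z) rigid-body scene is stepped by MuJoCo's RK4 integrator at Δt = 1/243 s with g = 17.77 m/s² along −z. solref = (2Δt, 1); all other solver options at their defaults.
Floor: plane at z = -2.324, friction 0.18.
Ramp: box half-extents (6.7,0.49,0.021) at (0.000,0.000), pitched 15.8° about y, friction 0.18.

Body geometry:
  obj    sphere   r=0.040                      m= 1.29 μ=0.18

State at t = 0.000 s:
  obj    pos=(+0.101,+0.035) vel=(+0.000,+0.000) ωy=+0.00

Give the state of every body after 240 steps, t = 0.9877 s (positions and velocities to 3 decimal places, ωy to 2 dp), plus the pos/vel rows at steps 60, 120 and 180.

State at t = 0.9877 s:
  obj    pos=(+1.723,-0.424) vel=(+3.284,-0.929) ωy=+85.32

Key-timestep trajectory:
   step    t(s)  obj.x    obj.z    obj.vx   obj.vz 
     60  0.2469   +0.202  +0.006  +0.821  -0.232
    120  0.4938   +0.507  -0.080  +1.642  -0.465
    180  0.7407   +1.013  -0.223  +2.463  -0.697


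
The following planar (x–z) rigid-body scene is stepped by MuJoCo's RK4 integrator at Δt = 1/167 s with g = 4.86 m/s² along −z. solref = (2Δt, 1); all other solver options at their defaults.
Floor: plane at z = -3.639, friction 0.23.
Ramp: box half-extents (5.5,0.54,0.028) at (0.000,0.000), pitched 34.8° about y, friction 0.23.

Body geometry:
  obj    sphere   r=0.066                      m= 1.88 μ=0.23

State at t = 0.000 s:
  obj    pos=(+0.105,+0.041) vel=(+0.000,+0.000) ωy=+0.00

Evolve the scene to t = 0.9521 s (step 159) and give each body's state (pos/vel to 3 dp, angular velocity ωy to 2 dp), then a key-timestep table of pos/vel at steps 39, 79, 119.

State at t = 0.9521 s:
  obj    pos=(+0.843,-0.471) vel=(+1.549,-1.077) ωy=+28.57

Key-timestep trajectory:
   step    t(s)  obj.x    obj.z    obj.vx   obj.vz 
     39  0.2335   +0.150  +0.010  +0.380  -0.264
     79  0.4731   +0.287  -0.085  +0.770  -0.535
    119  0.7126   +0.518  -0.246  +1.159  -0.806


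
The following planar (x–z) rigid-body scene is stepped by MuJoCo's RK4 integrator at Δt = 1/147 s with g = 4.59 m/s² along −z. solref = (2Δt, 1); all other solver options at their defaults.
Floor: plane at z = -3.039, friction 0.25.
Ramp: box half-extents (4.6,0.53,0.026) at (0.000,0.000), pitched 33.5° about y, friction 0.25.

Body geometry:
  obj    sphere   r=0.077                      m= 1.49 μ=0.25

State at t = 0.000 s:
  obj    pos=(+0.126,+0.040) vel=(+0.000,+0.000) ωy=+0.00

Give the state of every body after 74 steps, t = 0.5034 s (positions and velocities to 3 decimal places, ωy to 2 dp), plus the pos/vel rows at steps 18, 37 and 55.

State at t = 0.5034 s:
  obj    pos=(+0.317,-0.087) vel=(+0.760,-0.503) ωy=+11.82

Key-timestep trajectory:
   step    t(s)  obj.x    obj.z    obj.vx   obj.vz 
     18  0.1224   +0.137  +0.033  +0.185  -0.122
     37  0.2517   +0.174  +0.008  +0.380  -0.252
     55  0.3741   +0.232  -0.030  +0.565  -0.374


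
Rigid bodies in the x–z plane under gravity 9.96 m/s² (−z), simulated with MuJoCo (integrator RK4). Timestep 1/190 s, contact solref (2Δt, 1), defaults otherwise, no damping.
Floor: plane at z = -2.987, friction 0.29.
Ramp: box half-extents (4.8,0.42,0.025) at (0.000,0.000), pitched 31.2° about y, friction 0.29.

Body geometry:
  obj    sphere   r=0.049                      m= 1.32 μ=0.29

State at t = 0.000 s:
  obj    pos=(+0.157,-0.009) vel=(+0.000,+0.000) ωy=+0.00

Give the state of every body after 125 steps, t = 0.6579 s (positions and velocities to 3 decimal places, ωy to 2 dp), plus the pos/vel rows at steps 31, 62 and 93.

State at t = 0.6579 s:
  obj    pos=(+0.840,-0.422) vel=(+2.074,-1.256) ωy=+49.46

Key-timestep trajectory:
   step    t(s)  obj.x    obj.z    obj.vx   obj.vz 
     31  0.1632   +0.199  -0.034  +0.515  -0.312
     62  0.3263   +0.325  -0.110  +1.029  -0.623
     93  0.4895   +0.535  -0.237  +1.543  -0.935


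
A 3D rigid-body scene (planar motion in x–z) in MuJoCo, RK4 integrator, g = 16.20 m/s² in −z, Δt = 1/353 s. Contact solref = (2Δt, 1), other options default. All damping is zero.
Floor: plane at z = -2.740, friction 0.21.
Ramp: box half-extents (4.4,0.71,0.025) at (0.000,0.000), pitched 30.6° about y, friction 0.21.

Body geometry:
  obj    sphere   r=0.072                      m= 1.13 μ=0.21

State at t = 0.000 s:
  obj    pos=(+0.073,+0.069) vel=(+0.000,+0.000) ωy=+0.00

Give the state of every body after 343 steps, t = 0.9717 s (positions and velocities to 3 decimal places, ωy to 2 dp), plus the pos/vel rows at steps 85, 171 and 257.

State at t = 0.9717 s:
  obj    pos=(+2.467,-1.346) vel=(+4.927,-2.914) ωy=+79.48

Key-timestep trajectory:
   step    t(s)  obj.x    obj.z    obj.vx   obj.vz 
     85  0.2408   +0.220  -0.018  +1.221  -0.722
    171  0.4844   +0.668  -0.282  +2.456  -1.453
    257  0.7280   +1.417  -0.725  +3.691  -2.183


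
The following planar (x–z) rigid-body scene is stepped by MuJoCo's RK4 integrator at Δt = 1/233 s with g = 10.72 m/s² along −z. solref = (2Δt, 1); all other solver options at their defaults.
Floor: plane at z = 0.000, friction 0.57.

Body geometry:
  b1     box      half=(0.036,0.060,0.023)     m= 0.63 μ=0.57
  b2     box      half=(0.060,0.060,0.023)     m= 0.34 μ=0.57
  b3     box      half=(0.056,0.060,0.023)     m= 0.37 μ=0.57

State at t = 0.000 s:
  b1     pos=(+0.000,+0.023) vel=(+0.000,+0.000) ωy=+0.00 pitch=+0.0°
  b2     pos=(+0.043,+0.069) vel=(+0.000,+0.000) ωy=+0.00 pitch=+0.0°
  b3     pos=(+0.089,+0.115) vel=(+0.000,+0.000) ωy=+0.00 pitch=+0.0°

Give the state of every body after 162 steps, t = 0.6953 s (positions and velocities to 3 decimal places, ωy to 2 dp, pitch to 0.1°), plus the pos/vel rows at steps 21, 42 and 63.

State at t = 0.6953 s:
  b1     pos=(+0.000,+0.023) vel=(+0.000,+0.000) ωy=+0.00 pitch=+0.0°
  b2     pos=(+0.056,+0.058) vel=(+0.000,+0.000) ωy=+0.00 pitch=+43.6°
  b3     pos=(+0.126,+0.055) vel=(+0.000,+0.000) ωy=+0.00 pitch=+43.6°

Key-timestep trajectory:
   step    t(s)  b1.x    b1.z    b1.vx   b1.vz   b2.x    b2.z    b2.vx   b2.vz   b3.x    b3.z    b3.vx   b3.vz 
     21  0.0901   +0.000  +0.023  +0.000  +0.000   +0.049  +0.066  +0.125  -0.073   +0.105  +0.099  +0.329  -0.413
     42  0.1803   +0.000  +0.023  +0.000  +0.000   +0.061  +0.060  +0.067  +0.052   +0.129  +0.055  +0.010  +0.134
     63  0.2704   +0.000  +0.023  -0.012  -0.014   +0.056  +0.058  -0.027  -0.004   +0.125  +0.056  -0.011  +0.014


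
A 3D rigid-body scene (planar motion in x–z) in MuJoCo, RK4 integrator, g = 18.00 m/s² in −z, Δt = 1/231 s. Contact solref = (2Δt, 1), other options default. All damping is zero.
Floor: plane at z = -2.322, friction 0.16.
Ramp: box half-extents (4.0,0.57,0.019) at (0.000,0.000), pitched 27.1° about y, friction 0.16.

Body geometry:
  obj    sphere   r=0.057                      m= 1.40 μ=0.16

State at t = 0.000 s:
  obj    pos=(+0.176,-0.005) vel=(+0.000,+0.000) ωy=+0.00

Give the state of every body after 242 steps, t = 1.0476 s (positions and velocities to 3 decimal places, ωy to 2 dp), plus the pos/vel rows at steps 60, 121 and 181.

State at t = 1.0476 s:
  obj    pos=(+3.038,-1.469) vel=(+5.463,-2.795) ωy=+107.62

Key-timestep trajectory:
   step    t(s)  obj.x    obj.z    obj.vx   obj.vz 
     60  0.2597   +0.352  -0.095  +1.355  -0.693
    121  0.5238   +0.892  -0.371  +2.732  -1.398
    181  0.7835   +1.777  -0.824  +4.086  -2.091


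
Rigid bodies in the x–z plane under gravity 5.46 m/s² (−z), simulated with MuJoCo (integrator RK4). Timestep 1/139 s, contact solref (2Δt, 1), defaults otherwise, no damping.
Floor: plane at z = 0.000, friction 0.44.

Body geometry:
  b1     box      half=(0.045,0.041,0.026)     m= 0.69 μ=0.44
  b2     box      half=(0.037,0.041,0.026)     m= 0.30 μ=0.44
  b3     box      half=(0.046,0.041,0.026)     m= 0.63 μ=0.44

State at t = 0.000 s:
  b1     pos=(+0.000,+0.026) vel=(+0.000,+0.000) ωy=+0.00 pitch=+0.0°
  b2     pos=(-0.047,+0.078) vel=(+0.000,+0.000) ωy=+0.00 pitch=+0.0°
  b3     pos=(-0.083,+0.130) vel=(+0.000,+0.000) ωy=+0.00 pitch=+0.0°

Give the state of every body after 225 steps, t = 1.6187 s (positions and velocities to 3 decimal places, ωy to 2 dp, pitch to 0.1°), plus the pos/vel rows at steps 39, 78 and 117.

State at t = 1.6187 s:
  b1     pos=(+0.000,+0.026) vel=(+0.000,+0.000) ωy=+0.00 pitch=+0.0°
  b2     pos=(-0.081,+0.037) vel=(+0.000,+0.000) ωy=+0.00 pitch=-90.0°
  b3     pos=(-0.244,+0.026) vel=(+0.000,+0.000) ωy=+0.00 pitch=+180.0°

Key-timestep trajectory:
   step    t(s)  b1.x    b1.z    b1.vx   b1.vz   b2.x    b2.z    b2.vx   b2.vz   b3.x    b3.z    b3.vx   b3.vz 
     39  0.2806   +0.000  +0.026  +0.000  +0.000   -0.073  +0.054  -0.174  -0.426   -0.144  +0.048  -0.305  -0.141
     78  0.5612   +0.000  +0.026  +0.000  +0.000   -0.079  +0.038  -0.005  +0.015   -0.191  +0.053  -0.050  +0.006
    117  0.8417   +0.000  +0.026  +0.000  +0.000   -0.081  +0.037  +0.000  +0.000   -0.208  +0.051  -0.117  -0.031


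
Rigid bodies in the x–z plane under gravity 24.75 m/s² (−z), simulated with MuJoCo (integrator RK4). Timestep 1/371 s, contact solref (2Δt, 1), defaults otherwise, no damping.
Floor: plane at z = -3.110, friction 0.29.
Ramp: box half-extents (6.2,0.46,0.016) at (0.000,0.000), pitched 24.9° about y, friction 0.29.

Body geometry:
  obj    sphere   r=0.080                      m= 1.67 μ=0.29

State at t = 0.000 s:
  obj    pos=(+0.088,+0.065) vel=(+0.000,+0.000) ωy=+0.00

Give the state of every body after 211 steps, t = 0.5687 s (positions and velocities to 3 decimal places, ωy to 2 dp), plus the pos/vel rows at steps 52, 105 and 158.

State at t = 0.5687 s:
  obj    pos=(+1.180,-0.442) vel=(+3.840,-1.782) ωy=+52.91

Key-timestep trajectory:
   step    t(s)  obj.x    obj.z    obj.vx   obj.vz 
     52  0.1402   +0.154  +0.034  +0.947  -0.439
    105  0.2830   +0.358  -0.061  +1.911  -0.887
    158  0.4259   +0.700  -0.219  +2.875  -1.335


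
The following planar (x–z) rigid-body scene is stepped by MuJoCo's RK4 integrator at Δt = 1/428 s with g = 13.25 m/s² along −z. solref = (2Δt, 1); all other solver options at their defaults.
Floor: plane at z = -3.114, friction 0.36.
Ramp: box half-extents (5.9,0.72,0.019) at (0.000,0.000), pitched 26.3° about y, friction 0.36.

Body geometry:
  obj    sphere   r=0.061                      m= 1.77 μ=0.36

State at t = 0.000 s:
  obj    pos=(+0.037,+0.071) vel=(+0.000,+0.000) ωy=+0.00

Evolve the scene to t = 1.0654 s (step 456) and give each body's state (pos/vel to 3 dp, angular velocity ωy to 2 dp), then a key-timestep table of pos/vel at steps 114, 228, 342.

State at t = 1.0654 s:
  obj    pos=(+2.171,-0.984) vel=(+4.005,-1.980) ωy=+73.24

Key-timestep trajectory:
   step    t(s)  obj.x    obj.z    obj.vx   obj.vz 
    114  0.2664   +0.170  +0.005  +1.001  -0.495
    228  0.5327   +0.570  -0.193  +2.003  -0.990
    342  0.7991   +1.237  -0.522  +3.004  -1.485


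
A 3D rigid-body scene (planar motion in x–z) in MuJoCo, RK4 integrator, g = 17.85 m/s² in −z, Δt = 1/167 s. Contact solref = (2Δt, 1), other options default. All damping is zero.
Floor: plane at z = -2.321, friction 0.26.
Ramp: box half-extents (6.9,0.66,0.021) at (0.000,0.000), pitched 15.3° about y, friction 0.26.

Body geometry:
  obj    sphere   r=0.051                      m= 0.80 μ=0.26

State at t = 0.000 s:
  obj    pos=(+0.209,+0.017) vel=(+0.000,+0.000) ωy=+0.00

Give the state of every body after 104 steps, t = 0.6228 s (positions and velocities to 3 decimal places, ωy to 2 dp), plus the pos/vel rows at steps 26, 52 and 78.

State at t = 0.6228 s:
  obj    pos=(+0.838,-0.155) vel=(+2.021,-0.553) ωy=+41.07

Key-timestep trajectory:
   step    t(s)  obj.x    obj.z    obj.vx   obj.vz 
     26  0.1557   +0.248  +0.007  +0.505  -0.138
     52  0.3114   +0.366  -0.026  +1.011  -0.276
     78  0.4671   +0.563  -0.079  +1.516  -0.415


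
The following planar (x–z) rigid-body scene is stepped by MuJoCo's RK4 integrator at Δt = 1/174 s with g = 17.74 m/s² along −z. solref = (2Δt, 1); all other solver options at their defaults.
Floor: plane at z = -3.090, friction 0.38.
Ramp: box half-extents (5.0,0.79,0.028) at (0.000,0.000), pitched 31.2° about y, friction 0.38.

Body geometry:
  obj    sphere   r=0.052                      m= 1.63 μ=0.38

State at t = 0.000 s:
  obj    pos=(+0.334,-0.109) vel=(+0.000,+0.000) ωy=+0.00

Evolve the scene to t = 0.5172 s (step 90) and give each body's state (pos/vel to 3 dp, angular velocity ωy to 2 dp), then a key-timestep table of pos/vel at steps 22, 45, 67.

State at t = 0.5172 s:
  obj    pos=(+1.085,-0.564) vel=(+2.904,-1.759) ωy=+65.27

Key-timestep trajectory:
   step    t(s)  obj.x    obj.z    obj.vx   obj.vz 
     22  0.1264   +0.379  -0.136  +0.710  -0.430
     45  0.2586   +0.522  -0.223  +1.452  -0.880
     67  0.3851   +0.750  -0.361  +2.162  -1.309


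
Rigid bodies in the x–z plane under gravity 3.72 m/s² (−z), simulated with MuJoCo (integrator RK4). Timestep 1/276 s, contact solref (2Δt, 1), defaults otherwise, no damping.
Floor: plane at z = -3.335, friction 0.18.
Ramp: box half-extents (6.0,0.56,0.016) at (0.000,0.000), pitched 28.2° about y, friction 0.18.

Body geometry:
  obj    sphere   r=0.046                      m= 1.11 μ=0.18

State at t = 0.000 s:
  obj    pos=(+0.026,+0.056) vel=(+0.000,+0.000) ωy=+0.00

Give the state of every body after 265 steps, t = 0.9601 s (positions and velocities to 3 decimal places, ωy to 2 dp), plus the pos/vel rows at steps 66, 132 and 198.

State at t = 0.9601 s:
  obj    pos=(+0.536,-0.217) vel=(+1.063,-0.570) ωy=+26.20

Key-timestep trajectory:
   step    t(s)  obj.x    obj.z    obj.vx   obj.vz 
     66  0.2391   +0.058  +0.039  +0.265  -0.142
    132  0.4783   +0.153  -0.012  +0.529  -0.284
    198  0.7174   +0.311  -0.096  +0.794  -0.426


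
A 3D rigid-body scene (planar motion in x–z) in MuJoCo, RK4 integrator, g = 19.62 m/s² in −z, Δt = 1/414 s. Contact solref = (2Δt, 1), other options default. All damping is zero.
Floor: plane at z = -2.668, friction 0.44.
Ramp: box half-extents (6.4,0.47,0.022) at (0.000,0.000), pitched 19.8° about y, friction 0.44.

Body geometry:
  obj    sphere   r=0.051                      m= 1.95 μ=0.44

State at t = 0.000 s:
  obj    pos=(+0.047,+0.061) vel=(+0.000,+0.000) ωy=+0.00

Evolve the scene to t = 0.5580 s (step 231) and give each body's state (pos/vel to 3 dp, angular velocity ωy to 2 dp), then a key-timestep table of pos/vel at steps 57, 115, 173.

State at t = 0.5580 s:
  obj    pos=(+0.742,-0.190) vel=(+2.492,-0.897) ωy=+51.93

Key-timestep trajectory:
   step    t(s)  obj.x    obj.z    obj.vx   obj.vz 
     57  0.1377   +0.089  +0.045  +0.615  -0.221
    115  0.2778   +0.219  -0.001  +1.241  -0.447
    173  0.4179   +0.437  -0.080  +1.867  -0.672


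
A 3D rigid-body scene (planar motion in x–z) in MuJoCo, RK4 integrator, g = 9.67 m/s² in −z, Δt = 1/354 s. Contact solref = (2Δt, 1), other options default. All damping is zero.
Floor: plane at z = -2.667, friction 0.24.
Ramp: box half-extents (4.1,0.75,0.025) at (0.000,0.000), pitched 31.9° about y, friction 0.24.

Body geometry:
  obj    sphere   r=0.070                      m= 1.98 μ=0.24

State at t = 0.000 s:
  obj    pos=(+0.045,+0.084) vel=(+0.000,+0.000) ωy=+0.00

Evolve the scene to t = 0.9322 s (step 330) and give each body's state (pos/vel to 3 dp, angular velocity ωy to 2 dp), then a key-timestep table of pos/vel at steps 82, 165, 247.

State at t = 0.9322 s:
  obj    pos=(+1.392,-0.754) vel=(+2.889,-1.798) ωy=+48.60

Key-timestep trajectory:
   step    t(s)  obj.x    obj.z    obj.vx   obj.vz 
     82  0.2316   +0.128  +0.032  +0.718  -0.447
    165  0.4661   +0.382  -0.126  +1.445  -0.899
    247  0.6977   +0.799  -0.386  +2.162  -1.346


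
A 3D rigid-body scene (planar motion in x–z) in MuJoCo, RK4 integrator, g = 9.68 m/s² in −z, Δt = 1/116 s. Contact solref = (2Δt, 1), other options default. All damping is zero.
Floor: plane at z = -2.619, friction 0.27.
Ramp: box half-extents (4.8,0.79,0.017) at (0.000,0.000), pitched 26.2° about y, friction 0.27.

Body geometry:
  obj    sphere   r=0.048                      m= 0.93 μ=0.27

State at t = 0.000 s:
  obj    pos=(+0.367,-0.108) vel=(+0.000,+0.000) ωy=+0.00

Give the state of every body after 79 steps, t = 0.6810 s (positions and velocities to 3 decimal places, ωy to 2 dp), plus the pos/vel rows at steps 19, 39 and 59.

State at t = 0.6810 s:
  obj    pos=(+1.002,-0.421) vel=(+1.866,-0.918) ωy=+43.29

Key-timestep trajectory:
   step    t(s)  obj.x    obj.z    obj.vx   obj.vz 
     19  0.1638   +0.404  -0.126  +0.449  -0.221
     39  0.3362   +0.522  -0.184  +0.921  -0.453
     59  0.5086   +0.721  -0.283  +1.393  -0.686


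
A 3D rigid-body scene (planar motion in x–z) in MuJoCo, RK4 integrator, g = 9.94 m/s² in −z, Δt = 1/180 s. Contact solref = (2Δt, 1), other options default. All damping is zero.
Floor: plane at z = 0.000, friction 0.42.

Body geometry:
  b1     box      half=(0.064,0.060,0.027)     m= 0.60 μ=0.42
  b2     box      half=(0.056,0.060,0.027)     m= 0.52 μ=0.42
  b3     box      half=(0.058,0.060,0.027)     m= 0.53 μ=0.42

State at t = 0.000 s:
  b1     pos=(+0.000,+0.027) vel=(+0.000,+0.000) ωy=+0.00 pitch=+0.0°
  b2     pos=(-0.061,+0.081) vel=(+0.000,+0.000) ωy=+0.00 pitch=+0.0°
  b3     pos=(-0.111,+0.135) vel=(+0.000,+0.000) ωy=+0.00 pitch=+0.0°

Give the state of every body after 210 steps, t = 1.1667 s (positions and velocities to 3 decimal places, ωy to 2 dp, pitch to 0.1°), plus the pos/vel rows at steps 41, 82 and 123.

State at t = 1.1667 s:
  b1     pos=(+0.000,+0.027) vel=(+0.000,+0.000) ωy=+0.00 pitch=+0.0°
  b2     pos=(-0.118,+0.056) vel=(+0.000,+0.000) ωy=+0.00 pitch=-90.0°
  b3     pos=(-0.294,+0.027) vel=(+0.000,+0.000) ωy=+0.00 pitch=+180.0°

Key-timestep trajectory:
   step    t(s)  b1.x    b1.z    b1.vx   b1.vz   b2.x    b2.z    b2.vx   b2.vz   b3.x    b3.z    b3.vx   b3.vz 
     41  0.2278   +0.000  +0.027  +0.000  +0.000   -0.092  +0.061  -0.312  -0.182   -0.169  +0.061  -0.168  +0.162
     82  0.4556   +0.000  +0.027  +0.000  +0.000   -0.123  +0.058  +0.120  -0.048   -0.223  +0.063  -0.131  +0.021
    123  0.6833   +0.000  +0.027  +0.000  +0.000   -0.117  +0.056  -0.048  -0.018   -0.248  +0.062  -0.189  -0.046


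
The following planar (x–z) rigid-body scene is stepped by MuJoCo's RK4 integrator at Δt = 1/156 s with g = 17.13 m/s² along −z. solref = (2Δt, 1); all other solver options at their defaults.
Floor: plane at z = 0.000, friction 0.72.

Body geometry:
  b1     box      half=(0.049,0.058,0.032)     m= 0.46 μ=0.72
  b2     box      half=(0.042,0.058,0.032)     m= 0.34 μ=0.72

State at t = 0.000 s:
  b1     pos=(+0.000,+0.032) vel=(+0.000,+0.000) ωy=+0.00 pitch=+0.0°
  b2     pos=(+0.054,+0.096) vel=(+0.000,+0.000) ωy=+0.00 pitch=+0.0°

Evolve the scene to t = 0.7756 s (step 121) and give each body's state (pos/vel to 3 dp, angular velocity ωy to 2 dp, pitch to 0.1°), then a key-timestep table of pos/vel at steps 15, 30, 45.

State at t = 0.7756 s:
  b1     pos=(+0.000,+0.032) vel=(+0.000,+0.000) ωy=+0.00 pitch=+0.0°
  b2     pos=(+0.094,+0.042) vel=(+0.000,+0.000) ωy=+0.00 pitch=+90.0°

Key-timestep trajectory:
   step    t(s)  b1.x    b1.z    b1.vx   b1.vz   b2.x    b2.z    b2.vx   b2.vz 
     15  0.0962   +0.000  +0.032  -0.001  +0.000   +0.062  +0.094  +0.183  -0.073
     30  0.1923   +0.000  +0.032  +0.000  +0.000   +0.089  +0.051  +0.316  -1.109
     45  0.2885   +0.000  +0.032  +0.000  +0.000   +0.093  +0.042  -0.114  -0.030


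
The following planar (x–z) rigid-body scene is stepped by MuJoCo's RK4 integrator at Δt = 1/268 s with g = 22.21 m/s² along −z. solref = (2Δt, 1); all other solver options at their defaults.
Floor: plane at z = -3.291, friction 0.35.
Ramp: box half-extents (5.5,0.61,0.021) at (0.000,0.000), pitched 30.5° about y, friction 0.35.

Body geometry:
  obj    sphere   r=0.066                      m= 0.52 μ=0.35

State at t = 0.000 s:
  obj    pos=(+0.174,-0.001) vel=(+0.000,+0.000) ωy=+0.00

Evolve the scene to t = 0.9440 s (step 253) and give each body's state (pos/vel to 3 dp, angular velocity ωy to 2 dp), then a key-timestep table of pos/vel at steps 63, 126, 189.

State at t = 0.9440 s:
  obj    pos=(+3.265,-1.822) vel=(+6.549,-3.858) ωy=+115.15

Key-timestep trajectory:
   step    t(s)  obj.x    obj.z    obj.vx   obj.vz 
     63  0.2351   +0.366  -0.114  +1.631  -0.961
    126  0.4701   +0.941  -0.453  +3.262  -1.921
    189  0.7052   +1.899  -1.018  +4.893  -2.882


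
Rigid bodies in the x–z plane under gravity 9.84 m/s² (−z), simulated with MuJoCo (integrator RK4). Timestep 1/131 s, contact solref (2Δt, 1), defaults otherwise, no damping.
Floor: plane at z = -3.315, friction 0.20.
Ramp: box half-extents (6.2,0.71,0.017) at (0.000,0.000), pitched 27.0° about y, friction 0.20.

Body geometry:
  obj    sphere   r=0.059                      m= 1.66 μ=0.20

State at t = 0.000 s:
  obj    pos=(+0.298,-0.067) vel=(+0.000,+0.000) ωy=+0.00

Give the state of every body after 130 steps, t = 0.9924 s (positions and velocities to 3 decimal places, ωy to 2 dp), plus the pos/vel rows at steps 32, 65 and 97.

State at t = 0.9924 s:
  obj    pos=(+1.698,-0.780) vel=(+2.822,-1.438) ωy=+53.65

Key-timestep trajectory:
   step    t(s)  obj.x    obj.z    obj.vx   obj.vz 
     32  0.2443   +0.383  -0.110  +0.695  -0.354
     65  0.4962   +0.648  -0.245  +1.411  -0.719
     97  0.7405   +1.078  -0.464  +2.106  -1.073


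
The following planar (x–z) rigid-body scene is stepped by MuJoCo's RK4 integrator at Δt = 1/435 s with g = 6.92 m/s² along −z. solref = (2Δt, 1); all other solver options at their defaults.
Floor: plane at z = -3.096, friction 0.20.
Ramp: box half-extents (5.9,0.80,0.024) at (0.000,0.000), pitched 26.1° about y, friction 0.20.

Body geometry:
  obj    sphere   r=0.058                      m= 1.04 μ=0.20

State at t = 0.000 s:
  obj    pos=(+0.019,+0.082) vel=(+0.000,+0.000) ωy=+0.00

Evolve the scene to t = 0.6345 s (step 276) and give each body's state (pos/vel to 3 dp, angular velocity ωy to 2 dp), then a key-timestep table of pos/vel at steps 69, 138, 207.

State at t = 0.6345 s:
  obj    pos=(+0.412,-0.111) vel=(+1.239,-0.607) ωy=+23.78

Key-timestep trajectory:
   step    t(s)  obj.x    obj.z    obj.vx   obj.vz 
     69  0.1586   +0.044  +0.070  +0.310  -0.152
    138  0.3172   +0.117  +0.034  +0.620  -0.304
    207  0.4759   +0.240  -0.026  +0.929  -0.455


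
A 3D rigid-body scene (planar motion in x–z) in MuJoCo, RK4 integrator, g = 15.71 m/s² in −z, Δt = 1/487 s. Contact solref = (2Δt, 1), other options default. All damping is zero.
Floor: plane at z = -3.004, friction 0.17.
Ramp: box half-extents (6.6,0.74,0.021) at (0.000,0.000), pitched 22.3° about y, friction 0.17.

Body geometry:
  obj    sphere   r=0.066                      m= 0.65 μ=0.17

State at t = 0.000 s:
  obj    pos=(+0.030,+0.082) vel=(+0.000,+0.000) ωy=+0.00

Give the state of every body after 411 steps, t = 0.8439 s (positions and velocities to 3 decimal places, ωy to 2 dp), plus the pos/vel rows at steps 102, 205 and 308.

State at t = 0.8439 s:
  obj    pos=(+1.433,-0.494) vel=(+3.325,-1.364) ωy=+54.44

Key-timestep trajectory:
   step    t(s)  obj.x    obj.z    obj.vx   obj.vz 
    102  0.2094   +0.116  +0.046  +0.825  -0.338
    205  0.4209   +0.379  -0.061  +1.658  -0.680
    308  0.6324   +0.818  -0.241  +2.492  -1.022


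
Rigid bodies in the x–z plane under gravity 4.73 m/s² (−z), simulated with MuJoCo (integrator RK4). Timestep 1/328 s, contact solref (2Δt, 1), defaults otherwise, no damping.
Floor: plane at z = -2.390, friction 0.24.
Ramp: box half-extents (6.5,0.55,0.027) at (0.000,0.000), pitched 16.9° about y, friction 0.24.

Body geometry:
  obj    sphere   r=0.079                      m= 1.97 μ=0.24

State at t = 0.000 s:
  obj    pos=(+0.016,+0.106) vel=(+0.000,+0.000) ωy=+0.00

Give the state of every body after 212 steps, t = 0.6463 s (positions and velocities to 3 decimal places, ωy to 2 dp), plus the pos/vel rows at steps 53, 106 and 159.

State at t = 0.6463 s:
  obj    pos=(+0.212,+0.046) vel=(+0.607,-0.185) ωy=+8.03

Key-timestep trajectory:
   step    t(s)  obj.x    obj.z    obj.vx   obj.vz 
     53  0.1616   +0.028  +0.102  +0.152  -0.046
    106  0.3232   +0.065  +0.091  +0.304  -0.092
    159  0.4848   +0.126  +0.072  +0.456  -0.138


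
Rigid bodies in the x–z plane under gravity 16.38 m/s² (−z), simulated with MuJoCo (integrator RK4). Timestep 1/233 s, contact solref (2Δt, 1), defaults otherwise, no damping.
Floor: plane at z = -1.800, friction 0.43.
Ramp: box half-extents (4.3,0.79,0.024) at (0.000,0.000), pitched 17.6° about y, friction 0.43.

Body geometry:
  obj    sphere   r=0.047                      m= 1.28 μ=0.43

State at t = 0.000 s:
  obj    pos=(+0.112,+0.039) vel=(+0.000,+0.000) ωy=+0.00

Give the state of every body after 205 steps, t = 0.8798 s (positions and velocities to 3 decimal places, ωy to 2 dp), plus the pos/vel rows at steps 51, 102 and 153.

State at t = 0.8798 s:
  obj    pos=(+1.417,-0.375) vel=(+2.967,-0.941) ωy=+66.22

Key-timestep trajectory:
   step    t(s)  obj.x    obj.z    obj.vx   obj.vz 
     51  0.2189   +0.193  +0.013  +0.738  -0.234
    102  0.4378   +0.435  -0.064  +1.476  -0.468
    153  0.6567   +0.839  -0.192  +2.214  -0.702


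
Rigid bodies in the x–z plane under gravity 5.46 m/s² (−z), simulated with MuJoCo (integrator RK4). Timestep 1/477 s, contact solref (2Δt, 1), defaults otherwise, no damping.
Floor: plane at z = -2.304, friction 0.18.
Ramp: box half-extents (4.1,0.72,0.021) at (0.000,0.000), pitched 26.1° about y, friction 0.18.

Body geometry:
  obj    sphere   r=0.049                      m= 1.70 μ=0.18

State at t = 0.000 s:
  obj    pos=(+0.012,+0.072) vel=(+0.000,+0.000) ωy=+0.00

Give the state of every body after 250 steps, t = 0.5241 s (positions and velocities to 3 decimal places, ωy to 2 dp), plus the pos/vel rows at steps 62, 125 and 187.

State at t = 0.5241 s:
  obj    pos=(+0.224,-0.032) vel=(+0.808,-0.396) ωy=+18.35

Key-timestep trajectory:
   step    t(s)  obj.x    obj.z    obj.vx   obj.vz 
     62  0.1300   +0.025  +0.066  +0.200  -0.098
    125  0.2621   +0.065  +0.046  +0.404  -0.198
    187  0.3920   +0.130  +0.014  +0.604  -0.296


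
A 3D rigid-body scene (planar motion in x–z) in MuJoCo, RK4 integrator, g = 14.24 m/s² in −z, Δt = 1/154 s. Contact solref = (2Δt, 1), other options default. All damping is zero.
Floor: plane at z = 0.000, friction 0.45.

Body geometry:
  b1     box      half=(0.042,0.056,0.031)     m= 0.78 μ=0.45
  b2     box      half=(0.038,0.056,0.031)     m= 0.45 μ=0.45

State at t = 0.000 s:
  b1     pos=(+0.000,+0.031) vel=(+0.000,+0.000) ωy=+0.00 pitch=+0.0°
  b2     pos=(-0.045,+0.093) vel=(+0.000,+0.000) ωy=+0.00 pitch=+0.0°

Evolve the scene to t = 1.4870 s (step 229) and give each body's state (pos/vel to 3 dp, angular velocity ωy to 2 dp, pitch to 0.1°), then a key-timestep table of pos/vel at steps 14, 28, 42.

State at t = 1.4870 s:
  b1     pos=(+0.000,+0.031) vel=(+0.000,+0.000) ωy=+0.00 pitch=+0.0°
  b2     pos=(-0.084,+0.038) vel=(+0.000,+0.000) ωy=+0.00 pitch=-90.0°

Key-timestep trajectory:
   step    t(s)  b1.x    b1.z    b1.vx   b1.vz   b2.x    b2.z    b2.vx   b2.vz 
     14  0.0909   +0.000  +0.031  +0.000  +0.000   -0.049  +0.092  -0.092  -0.018
     28  0.1818   +0.000  +0.031  +0.000  +0.000   -0.066  +0.082  -0.283  -0.322
     42  0.2727   +0.000  +0.031  +0.000  +0.000   -0.086  +0.035  +0.087  +0.151


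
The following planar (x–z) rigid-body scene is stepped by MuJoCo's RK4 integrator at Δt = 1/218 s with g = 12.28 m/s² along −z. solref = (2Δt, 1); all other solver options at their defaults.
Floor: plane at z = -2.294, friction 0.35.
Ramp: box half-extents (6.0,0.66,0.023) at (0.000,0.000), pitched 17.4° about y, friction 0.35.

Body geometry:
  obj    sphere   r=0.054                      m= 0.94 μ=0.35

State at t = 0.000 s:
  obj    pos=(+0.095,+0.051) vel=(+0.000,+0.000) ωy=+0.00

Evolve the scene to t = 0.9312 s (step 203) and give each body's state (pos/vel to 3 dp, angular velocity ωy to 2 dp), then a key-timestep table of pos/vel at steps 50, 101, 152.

State at t = 0.9312 s:
  obj    pos=(+1.180,-0.289) vel=(+2.331,-0.730) ωy=+45.23

Key-timestep trajectory:
   step    t(s)  obj.x    obj.z    obj.vx   obj.vz 
     50  0.2294   +0.161  +0.030  +0.574  -0.180
    101  0.4633   +0.364  -0.033  +1.160  -0.363
    152  0.6972   +0.703  -0.140  +1.745  -0.547


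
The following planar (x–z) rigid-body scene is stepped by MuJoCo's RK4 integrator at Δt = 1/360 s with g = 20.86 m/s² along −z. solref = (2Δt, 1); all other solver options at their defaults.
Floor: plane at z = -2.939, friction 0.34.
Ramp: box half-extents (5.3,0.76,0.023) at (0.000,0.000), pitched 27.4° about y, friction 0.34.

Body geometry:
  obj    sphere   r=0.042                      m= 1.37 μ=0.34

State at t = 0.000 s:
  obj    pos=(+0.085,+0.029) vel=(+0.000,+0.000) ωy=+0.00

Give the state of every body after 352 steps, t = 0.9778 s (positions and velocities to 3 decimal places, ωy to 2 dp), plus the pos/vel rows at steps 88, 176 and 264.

State at t = 0.9778 s:
  obj    pos=(+2.995,-1.479) vel=(+5.952,-3.085) ωy=+159.62

Key-timestep trajectory:
   step    t(s)  obj.x    obj.z    obj.vx   obj.vz 
     88  0.2444   +0.267  -0.065  +1.488  -0.771
    176  0.4889   +0.813  -0.348  +2.976  -1.543
    264  0.7333   +1.722  -0.819  +4.464  -2.314


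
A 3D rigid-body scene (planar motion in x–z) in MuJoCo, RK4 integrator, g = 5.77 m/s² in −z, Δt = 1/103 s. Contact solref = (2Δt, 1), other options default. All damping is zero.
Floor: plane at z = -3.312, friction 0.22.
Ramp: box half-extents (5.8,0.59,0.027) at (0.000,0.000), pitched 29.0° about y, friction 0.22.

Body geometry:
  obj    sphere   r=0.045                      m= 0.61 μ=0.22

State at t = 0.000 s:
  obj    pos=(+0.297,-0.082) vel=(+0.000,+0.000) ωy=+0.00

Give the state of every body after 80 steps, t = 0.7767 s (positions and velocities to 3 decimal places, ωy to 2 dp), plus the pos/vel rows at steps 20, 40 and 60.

State at t = 0.7767 s:
  obj    pos=(+0.824,-0.375) vel=(+1.358,-0.752) ωy=+34.46

Key-timestep trajectory:
   step    t(s)  obj.x    obj.z    obj.vx   obj.vz 
     20  0.1942   +0.330  -0.101  +0.340  -0.188
     40  0.3883   +0.429  -0.155  +0.679  -0.376
     60  0.5825   +0.594  -0.247  +1.018  -0.564


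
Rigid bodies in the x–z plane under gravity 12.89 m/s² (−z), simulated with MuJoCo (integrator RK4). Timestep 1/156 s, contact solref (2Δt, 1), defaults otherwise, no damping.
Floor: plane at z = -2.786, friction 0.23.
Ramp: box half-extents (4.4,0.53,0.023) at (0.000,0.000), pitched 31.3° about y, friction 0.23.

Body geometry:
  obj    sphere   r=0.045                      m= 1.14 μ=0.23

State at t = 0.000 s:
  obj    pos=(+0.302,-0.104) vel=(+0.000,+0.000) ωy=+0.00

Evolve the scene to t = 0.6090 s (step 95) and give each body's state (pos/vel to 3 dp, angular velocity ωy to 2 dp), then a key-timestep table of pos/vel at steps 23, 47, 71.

State at t = 0.6090 s:
  obj    pos=(+1.060,-0.565) vel=(+2.489,-1.514) ωy=+64.69

Key-timestep trajectory:
   step    t(s)  obj.x    obj.z    obj.vx   obj.vz 
     23  0.1474   +0.347  -0.131  +0.603  -0.367
     47  0.3013   +0.488  -0.217  +1.232  -0.749
     71  0.4551   +0.726  -0.362  +1.861  -1.131


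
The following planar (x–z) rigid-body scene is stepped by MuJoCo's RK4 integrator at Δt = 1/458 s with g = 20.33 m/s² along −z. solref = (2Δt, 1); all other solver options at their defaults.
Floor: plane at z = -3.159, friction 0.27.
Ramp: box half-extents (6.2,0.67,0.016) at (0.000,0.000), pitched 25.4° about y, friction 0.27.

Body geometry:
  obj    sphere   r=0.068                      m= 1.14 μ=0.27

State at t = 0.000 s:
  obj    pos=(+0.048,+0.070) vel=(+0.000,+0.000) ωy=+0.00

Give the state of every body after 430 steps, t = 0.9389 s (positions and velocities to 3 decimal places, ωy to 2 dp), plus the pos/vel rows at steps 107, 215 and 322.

State at t = 0.9389 s:
  obj    pos=(+2.528,-1.107) vel=(+5.283,-2.508) ωy=+85.99

Key-timestep trajectory:
   step    t(s)  obj.x    obj.z    obj.vx   obj.vz 
    107  0.2336   +0.202  -0.003  +1.315  -0.624
    215  0.4694   +0.668  -0.224  +2.641  -1.254
    322  0.7031   +1.439  -0.590  +3.956  -1.878


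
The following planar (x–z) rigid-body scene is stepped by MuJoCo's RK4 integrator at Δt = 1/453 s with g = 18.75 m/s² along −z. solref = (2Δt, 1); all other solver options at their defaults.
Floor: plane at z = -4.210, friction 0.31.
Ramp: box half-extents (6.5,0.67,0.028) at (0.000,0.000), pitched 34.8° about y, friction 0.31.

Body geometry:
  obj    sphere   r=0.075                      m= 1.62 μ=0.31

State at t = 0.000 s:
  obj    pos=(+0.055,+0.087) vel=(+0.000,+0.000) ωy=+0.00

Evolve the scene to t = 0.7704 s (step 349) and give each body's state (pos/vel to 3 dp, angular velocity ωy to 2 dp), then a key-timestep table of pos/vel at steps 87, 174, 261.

State at t = 0.7704 s:
  obj    pos=(+1.918,-1.208) vel=(+4.836,-3.361) ωy=+78.51

Key-timestep trajectory:
   step    t(s)  obj.x    obj.z    obj.vx   obj.vz 
     87  0.1921   +0.171  +0.007  +1.206  -0.838
    174  0.3841   +0.518  -0.235  +2.411  -1.676
    261  0.5762   +1.097  -0.637  +3.616  -2.514
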